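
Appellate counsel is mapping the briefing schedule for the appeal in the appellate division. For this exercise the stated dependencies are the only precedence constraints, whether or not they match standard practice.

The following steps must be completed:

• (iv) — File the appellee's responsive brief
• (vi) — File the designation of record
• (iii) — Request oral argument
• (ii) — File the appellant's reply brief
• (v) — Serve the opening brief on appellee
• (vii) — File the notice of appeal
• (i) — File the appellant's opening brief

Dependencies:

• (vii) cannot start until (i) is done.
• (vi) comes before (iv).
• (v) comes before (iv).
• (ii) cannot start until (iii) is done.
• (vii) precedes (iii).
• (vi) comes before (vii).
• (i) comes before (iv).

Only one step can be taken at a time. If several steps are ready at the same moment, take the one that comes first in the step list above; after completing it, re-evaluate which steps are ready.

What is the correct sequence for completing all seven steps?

(vi), (v) and (i) have no prerequisites; (vi) is listed earlier, so (vi) is first.
(v) and (i) are both available; (v) is listed earlier → (v).
(i) is the only step now ready → (i).
Ready: (iv) and (vii). (iv) is listed earlier → (iv).
Next only (vii) has its prerequisites met → (vii).
(iii) is the only step now ready → (iii).
Next only (ii) has its prerequisites met → (ii).

(vi), (v), (i), (iv), (vii), (iii), (ii)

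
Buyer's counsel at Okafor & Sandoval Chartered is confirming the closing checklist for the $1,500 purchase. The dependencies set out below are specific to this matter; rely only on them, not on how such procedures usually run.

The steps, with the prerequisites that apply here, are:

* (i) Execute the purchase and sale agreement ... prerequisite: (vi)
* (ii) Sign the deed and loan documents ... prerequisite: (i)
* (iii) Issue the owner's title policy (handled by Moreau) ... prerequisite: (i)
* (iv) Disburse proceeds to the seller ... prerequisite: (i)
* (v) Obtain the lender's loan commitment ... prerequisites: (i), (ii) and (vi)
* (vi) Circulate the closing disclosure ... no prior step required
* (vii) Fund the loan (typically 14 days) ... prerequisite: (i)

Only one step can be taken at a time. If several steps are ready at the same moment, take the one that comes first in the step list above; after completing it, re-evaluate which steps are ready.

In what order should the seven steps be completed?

(vi) is the only step with nothing outstanding, so it goes first.
(i) needed (vi), now all done → (i).
(ii), (iii), (iv) and (vii) are all available; (ii) is listed earlier → (ii).
(iii), (iv), (v) and (vii) are all available; (iii) is listed earlier → (iii).
Now (iv), (v) and (vii) have their prerequisites met. (iv) is listed earlier, so (iv) next.
Ready: (v) and (vii). (v) is listed earlier → (v).
(vii) needed (i), now all done → (vii).

(vi) → (i) → (ii) → (iii) → (iv) → (v) → (vii)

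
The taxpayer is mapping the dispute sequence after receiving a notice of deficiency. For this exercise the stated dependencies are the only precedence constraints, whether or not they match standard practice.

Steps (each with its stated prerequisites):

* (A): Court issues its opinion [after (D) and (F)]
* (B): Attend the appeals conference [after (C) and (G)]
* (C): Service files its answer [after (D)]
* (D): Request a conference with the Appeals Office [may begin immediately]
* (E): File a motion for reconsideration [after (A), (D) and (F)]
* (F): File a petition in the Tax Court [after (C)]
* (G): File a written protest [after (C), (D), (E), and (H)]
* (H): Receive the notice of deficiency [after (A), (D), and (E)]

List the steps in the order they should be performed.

(D), (C), (F), (A), (E), (H), (G), (B)

(D) has no prerequisites → (D) first.
(C) needed (D), now all done → (C).
(F) needed (C), now all done → (F).
Next only (A) has its prerequisites met → (A).
(E) needed (A), (D) and (F), now all done → (E).
(H) needed (A), (D) and (E), now all done → (H).
(G) needed (C), (D), (E) and (H), now all done → (G).
That leaves (B) as the only ready step → (B).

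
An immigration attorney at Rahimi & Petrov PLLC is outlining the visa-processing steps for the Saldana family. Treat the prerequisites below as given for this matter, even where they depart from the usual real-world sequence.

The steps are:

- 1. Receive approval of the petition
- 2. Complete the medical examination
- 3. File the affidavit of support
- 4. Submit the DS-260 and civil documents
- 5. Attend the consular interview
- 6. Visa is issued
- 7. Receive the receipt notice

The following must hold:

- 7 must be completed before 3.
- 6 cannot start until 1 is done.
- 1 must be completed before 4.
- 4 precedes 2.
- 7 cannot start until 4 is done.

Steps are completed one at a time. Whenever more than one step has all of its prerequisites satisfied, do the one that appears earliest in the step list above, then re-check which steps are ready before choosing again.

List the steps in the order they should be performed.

1, 4, 2, 5, 6, 7, 3

Nothing is required for 1 and 5. 1 is listed earlier → 1 first.
4 and 6 now also ready, so the ready set is {4, 5, 6}; 4 is listed earlier → 4.
2 and 7 now also ready, so the ready set is {2, 5, 6, 7}; 2 is listed earlier → 2.
5, 6 and 7 are all available; 5 is listed earlier → 5.
6 and 7 are both available; 6 is listed earlier → 6.
Next only 7 has its prerequisites met → 7.
That leaves 3 as the only ready step → 3.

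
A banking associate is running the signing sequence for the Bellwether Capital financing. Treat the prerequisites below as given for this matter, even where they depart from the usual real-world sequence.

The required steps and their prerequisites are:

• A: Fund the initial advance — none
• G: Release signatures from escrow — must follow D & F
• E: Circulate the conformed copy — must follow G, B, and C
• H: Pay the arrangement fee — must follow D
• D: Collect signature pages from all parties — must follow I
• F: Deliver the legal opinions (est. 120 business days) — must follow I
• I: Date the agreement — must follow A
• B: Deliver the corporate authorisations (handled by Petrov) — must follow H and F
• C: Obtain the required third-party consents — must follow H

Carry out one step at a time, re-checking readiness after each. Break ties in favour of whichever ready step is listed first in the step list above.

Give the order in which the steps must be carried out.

A, I, D, H, F, G, B, C, E

A has no prerequisites → A first.
Next only I has its prerequisites met → I.
D and F are both available; D is listed earlier → D.
Ready: H and F. H is listed earlier → H.
Now F and C have their prerequisites met. F is listed earlier, so F next.
G and B now also ready, so the ready set is {G, B, C}; G is listed earlier → G.
Ready: B and C. B is listed earlier → B.
Next only C has its prerequisites met → C.
Next only E has its prerequisites met → E.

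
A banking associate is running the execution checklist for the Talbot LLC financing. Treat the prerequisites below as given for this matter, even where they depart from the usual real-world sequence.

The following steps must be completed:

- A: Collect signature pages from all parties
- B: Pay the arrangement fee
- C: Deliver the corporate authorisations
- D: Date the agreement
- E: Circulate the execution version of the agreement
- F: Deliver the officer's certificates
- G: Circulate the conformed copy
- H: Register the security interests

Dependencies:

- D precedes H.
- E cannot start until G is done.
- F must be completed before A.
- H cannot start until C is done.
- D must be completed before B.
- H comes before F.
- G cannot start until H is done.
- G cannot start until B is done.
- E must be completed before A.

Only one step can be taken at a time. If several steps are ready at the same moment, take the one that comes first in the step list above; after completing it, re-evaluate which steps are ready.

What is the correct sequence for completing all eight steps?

C, D, B, H, F, G, E, A

Nothing is required for C and D. C is listed earlier → C first.
That leaves D as the only ready step → D.
B and H are both available; B is listed earlier → B.
H needed C and D, now all done → H.
Now F and G have their prerequisites met. F is listed earlier, so F next.
Next only G has its prerequisites met → G.
E needed G, now all done → E.
A is the only step now ready → A.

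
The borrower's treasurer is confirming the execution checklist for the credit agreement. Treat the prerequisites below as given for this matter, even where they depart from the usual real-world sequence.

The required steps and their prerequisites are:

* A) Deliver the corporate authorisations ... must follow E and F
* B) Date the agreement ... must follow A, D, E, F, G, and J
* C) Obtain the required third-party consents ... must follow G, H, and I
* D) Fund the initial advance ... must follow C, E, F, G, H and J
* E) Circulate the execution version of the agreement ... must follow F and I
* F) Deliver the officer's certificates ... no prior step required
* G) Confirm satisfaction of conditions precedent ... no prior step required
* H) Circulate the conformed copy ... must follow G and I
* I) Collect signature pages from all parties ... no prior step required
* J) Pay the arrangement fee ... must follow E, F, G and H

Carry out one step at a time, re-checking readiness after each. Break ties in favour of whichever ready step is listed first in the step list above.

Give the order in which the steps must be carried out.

F G I E A H C J D B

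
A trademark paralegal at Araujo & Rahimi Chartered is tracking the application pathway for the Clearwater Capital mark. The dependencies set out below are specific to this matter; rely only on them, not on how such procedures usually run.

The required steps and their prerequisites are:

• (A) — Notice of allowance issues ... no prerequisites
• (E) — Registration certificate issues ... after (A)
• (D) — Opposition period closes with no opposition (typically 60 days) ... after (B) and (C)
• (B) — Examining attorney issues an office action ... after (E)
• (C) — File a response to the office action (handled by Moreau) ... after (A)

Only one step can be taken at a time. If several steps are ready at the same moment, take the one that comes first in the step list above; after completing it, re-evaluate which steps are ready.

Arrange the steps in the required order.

(A), (E), (B), (C), (D)

Only (A) has no prerequisites, so it is first.
(E) and (C) are both available; (E) is listed earlier → (E).
Now (B) and (C) have their prerequisites met. (B) is listed earlier, so (B) next.
(C) needed (A), now all done → (C).
(D) needed (B) and (C), now all done → (D).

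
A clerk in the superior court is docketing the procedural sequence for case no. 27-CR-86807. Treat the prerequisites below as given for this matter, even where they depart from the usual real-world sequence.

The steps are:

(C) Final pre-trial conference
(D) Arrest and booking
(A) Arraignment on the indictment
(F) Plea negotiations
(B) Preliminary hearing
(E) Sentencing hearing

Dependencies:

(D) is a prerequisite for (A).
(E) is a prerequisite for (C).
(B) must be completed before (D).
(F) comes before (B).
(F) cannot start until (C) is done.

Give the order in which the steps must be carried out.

(E) has no prerequisites → (E) first.
(C) needed (E), now all done → (C).
Next only (F) has its prerequisites met → (F).
(B) needed (F), now all done → (B).
(D) is the only step now ready → (D).
(A) needed (D), now all done → (A).

(E), (C), (F), (B), (D), (A)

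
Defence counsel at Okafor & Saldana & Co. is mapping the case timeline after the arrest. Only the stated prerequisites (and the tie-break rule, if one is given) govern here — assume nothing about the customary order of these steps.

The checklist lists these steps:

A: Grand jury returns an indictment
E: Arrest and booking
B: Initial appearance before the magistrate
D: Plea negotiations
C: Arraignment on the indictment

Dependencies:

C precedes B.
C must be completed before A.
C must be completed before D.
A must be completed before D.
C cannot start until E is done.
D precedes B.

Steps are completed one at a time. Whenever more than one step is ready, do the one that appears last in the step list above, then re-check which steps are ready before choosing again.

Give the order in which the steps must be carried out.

E is the only step with nothing outstanding, so it goes first.
C needed E, now all done → C.
A needed C, now all done → A.
D is the only step now ready → D.
That leaves B as the only ready step → B.

E C A D B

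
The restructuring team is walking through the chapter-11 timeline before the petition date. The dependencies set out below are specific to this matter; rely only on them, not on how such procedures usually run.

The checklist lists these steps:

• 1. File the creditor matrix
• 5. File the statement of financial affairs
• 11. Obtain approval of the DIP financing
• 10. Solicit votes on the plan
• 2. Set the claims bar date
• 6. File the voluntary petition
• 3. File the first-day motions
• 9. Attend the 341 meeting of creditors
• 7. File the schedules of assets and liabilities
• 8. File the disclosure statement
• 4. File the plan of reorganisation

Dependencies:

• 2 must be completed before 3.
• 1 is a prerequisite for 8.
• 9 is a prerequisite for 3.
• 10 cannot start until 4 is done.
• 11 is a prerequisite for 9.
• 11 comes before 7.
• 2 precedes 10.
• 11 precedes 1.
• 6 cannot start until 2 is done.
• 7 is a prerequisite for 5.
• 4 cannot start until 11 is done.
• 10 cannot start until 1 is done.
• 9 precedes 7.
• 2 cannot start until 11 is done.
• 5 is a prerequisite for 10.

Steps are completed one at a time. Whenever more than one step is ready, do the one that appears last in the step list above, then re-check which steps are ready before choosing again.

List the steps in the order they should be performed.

11 4 9 7 2 3 6 5 1 8 10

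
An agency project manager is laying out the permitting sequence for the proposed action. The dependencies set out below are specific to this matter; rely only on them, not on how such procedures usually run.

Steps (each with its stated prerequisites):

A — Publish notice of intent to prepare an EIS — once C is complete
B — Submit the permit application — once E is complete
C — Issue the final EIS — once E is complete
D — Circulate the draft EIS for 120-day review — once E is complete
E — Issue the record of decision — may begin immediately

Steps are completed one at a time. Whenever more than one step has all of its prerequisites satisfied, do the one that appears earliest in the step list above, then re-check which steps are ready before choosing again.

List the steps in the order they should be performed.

E → B → C → A → D

E has no prerequisites → E first.
Now B, C and D have their prerequisites met. B is listed earlier, so B next.
C and D are both available; C is listed earlier → C.
A and D are both available; A is listed earlier → A.
D needed E, now all done → D.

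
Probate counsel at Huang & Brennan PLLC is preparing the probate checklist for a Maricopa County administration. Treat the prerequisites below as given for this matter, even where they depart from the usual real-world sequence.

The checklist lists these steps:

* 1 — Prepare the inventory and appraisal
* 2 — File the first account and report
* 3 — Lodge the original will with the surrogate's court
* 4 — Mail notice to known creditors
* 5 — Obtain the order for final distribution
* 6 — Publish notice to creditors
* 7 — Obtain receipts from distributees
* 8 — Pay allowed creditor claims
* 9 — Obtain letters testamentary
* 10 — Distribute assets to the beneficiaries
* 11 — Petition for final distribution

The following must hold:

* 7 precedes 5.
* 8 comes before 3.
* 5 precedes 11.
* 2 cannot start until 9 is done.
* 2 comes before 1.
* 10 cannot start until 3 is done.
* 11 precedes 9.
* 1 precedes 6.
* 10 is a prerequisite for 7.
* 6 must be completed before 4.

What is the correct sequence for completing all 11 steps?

8 is the only step with nothing outstanding, so it goes first.
3 needed 8, now all done → 3.
Next only 10 has its prerequisites met → 10.
That leaves 7 as the only ready step → 7.
5 needed 7, now all done → 5.
11 is the only step now ready → 11.
9 needed 11, now all done → 9.
2 needed 9, now all done → 2.
Next only 1 has its prerequisites met → 1.
That leaves 6 as the only ready step → 6.
Next only 4 has its prerequisites met → 4.

8 3 10 7 5 11 9 2 1 6 4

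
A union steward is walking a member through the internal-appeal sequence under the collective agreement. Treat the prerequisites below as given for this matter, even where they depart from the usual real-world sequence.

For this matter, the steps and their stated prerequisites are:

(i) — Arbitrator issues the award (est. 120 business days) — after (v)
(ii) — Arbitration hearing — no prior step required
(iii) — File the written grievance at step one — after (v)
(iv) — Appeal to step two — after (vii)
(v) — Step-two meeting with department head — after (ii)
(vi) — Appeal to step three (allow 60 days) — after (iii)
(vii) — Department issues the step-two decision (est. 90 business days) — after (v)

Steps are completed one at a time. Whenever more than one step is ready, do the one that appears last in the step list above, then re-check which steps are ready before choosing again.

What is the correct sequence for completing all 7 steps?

(ii), (v), (vii), (iv), (iii), (vi), (i)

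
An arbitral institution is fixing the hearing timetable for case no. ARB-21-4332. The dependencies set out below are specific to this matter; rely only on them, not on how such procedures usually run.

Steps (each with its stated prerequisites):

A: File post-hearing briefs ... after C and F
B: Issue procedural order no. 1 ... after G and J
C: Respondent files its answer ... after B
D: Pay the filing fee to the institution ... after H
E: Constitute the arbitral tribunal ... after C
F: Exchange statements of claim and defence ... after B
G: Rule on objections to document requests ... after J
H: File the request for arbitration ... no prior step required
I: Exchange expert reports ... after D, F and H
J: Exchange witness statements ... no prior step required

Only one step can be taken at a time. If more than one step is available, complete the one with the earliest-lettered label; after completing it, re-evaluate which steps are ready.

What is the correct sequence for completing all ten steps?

H D J G B C E F A I

H and J have no prerequisites; H has the earlier label, so H is first.
Ready: D and J. D has the earlier label → D.
That leaves J as the only ready step → J.
That leaves G as the only ready step → G.
B needed G and J, now all done → B.
Ready: C and F. C has the earlier label → C.
E and F are both available; E has the earlier label → E.
That leaves F as the only ready step → F.
A and I are both available; A has the earlier label → A.
That leaves I as the only ready step → I.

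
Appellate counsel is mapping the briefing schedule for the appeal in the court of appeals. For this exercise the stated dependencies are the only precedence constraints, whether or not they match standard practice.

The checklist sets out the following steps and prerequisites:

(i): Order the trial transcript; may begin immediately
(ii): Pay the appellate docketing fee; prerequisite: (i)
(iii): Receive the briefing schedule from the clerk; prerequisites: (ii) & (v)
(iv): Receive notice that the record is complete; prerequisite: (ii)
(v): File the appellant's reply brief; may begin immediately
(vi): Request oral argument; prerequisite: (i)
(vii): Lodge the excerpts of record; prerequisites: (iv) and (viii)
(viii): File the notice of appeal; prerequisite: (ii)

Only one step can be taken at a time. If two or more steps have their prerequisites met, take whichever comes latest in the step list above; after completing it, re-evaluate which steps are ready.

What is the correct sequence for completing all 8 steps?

(v) and (i) have no prerequisites; (v) is listed later, so (v) is first.
(i) is the only step now ready → (i).
Now (vi) and (ii) have their prerequisites met. (vi) is listed later, so (vi) next.
(ii) needed (i), now all done → (ii).
Ready: (viii), (iv) and (iii). (viii) is listed later → (viii).
(iv) and (iii) are both available; (iv) is listed later → (iv).
Now (vii) and (iii) have their prerequisites met. (vii) is listed later, so (vii) next.
Next only (iii) has its prerequisites met → (iii).

(v), (i), (vi), (ii), (viii), (iv), (vii), (iii)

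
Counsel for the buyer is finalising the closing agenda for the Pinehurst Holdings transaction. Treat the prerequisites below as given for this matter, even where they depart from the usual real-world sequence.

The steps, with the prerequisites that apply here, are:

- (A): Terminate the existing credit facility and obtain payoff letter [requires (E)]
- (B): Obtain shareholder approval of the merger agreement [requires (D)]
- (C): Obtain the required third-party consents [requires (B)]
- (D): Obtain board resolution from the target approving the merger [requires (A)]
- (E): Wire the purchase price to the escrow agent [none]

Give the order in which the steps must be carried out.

(E) has no prerequisites → (E) first.
Next only (A) has its prerequisites met → (A).
(D) needed (A), now all done → (D).
(B) needed (D), now all done → (B).
Next only (C) has its prerequisites met → (C).

(E), (A), (D), (B), (C)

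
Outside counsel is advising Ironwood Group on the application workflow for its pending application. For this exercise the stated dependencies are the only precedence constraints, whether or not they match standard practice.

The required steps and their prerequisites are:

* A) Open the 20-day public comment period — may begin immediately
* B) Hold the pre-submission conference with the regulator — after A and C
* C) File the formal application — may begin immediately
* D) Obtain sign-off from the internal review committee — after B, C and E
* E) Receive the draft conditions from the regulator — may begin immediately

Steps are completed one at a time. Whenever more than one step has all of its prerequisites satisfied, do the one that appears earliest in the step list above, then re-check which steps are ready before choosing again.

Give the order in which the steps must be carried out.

A, C and E have no prerequisites; A is listed earlier, so A is first.
Now C and E have their prerequisites met. C is listed earlier, so C next.
Ready: B and E. B is listed earlier → B.
That leaves E as the only ready step → E.
Next only D has its prerequisites met → D.

A, C, B, E, D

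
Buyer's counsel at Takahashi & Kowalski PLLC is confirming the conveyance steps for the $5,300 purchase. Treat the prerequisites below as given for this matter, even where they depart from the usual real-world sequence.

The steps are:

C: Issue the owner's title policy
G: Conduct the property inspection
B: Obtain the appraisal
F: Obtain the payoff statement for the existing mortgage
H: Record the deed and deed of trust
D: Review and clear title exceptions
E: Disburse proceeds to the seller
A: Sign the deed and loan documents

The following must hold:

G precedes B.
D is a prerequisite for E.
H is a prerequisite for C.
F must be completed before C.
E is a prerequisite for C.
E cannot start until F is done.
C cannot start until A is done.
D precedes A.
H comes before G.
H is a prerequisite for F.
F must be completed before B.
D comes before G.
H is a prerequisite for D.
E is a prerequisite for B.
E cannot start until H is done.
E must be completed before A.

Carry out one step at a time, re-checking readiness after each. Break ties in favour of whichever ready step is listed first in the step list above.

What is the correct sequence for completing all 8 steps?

H is the only step with nothing outstanding, so it goes first.
Now F and D have their prerequisites met. F is listed earlier, so F next.
That leaves D as the only ready step → D.
Ready: G and E. G is listed earlier → G.
E needed F, H and D, now all done → E.
B and A are both available; B is listed earlier → B.
Next only A has its prerequisites met → A.
C needed F, H, E and A, now all done → C.

H, F, D, G, E, B, A, C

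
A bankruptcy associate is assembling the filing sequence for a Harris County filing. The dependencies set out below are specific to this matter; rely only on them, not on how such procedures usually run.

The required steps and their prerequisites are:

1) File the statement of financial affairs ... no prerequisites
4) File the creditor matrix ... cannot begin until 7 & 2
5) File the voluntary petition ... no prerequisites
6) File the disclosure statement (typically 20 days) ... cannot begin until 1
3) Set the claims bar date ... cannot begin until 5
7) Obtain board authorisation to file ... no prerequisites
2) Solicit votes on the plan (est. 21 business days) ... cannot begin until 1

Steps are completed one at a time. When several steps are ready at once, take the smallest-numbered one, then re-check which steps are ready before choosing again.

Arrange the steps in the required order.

1, 2, 5, 3, 6, 7, 4

1, 5 and 7 have no prerequisites; 1 has the earlier label, so 1 is first.
Now 2, 5, 6 and 7 have their prerequisites met. 2 has the earlier label, so 2 next.
Ready: 5, 6 and 7. 5 has the earlier label → 5.
Now 3, 6 and 7 have their prerequisites met. 3 has the earlier label, so 3 next.
Now 6 and 7 have their prerequisites met. 6 has the earlier label, so 6 next.
Next only 7 has its prerequisites met → 7.
4 is the only step now ready → 4.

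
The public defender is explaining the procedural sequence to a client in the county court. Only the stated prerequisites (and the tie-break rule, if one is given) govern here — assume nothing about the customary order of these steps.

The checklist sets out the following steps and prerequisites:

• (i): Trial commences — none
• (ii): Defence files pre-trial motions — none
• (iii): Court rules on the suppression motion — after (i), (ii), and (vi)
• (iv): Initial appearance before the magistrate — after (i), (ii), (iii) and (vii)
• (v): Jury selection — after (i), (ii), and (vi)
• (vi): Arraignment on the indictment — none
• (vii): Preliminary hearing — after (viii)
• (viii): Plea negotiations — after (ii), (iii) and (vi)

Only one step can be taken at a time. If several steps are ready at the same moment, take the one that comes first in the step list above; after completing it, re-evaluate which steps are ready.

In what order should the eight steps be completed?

(i) → (ii) → (vi) → (iii) → (v) → (viii) → (vii) → (iv)

Nothing is required for (i), (ii) and (vi). (i) is listed earlier → (i) first.
(ii) and (vi) are both available; (ii) is listed earlier → (ii).
Next only (vi) has its prerequisites met → (vi).
Now (iii) and (v) have their prerequisites met. (iii) is listed earlier, so (iii) next.
(viii) now also ready, so the ready set is {(v), (viii)}; (v) is listed earlier → (v).
(viii) is the only step now ready → (viii).
(vii) is the only step now ready → (vii).
(iv) is the only step now ready → (iv).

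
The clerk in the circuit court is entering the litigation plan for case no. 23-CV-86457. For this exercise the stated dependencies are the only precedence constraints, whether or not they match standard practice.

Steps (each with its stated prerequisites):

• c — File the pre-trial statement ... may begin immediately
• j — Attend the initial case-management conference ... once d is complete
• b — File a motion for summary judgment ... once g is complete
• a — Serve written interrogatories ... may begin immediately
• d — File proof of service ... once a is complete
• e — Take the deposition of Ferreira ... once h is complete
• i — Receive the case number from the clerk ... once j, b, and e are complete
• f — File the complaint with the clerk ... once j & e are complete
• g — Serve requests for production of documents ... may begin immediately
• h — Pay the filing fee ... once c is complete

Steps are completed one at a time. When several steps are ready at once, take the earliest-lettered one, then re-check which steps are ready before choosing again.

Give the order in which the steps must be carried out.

Nothing is required for a, c and g. a has the earlier label → a first.
d now also ready, so the ready set is {c, d, g}; c has the earlier label → c.
Now d, g and h have their prerequisites met. d has the earlier label, so d next.
j now also ready, so the ready set is {g, h, j}; g has the earlier label → g.
Ready: b, h and j. b has the earlier label → b.
Ready: h and j. h has the earlier label → h.
e now also ready, so the ready set is {e, j}; e has the earlier label → e.
j needed d, now all done → j.
f and i are both available; f has the earlier label → f.
i needed b, e and j, now all done → i.

a → c → d → g → b → h → e → j → f → i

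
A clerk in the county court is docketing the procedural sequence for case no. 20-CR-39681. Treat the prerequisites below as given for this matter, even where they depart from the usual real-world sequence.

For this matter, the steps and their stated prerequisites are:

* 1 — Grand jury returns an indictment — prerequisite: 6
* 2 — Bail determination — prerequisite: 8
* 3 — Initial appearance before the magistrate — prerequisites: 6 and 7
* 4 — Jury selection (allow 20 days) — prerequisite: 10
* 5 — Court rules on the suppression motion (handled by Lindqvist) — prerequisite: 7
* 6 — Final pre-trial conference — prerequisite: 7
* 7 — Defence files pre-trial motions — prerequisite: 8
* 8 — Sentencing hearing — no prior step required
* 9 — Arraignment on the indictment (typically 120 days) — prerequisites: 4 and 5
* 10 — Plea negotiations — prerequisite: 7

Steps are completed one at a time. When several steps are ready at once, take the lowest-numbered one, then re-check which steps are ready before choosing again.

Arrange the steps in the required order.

Only 8 has no prerequisites, so it is first.
2 and 7 are both available; 2 has the earlier label → 2.
7 needed 8, now all done → 7.
5, 6 and 10 are all available; 5 has the earlier label → 5.
6 and 10 are both available; 6 has the earlier label → 6.
1, 3 and 10 are all available; 1 has the earlier label → 1.
3 and 10 are both available; 3 has the earlier label → 3.
Next only 10 has its prerequisites met → 10.
4 needed 10, now all done → 4.
Next only 9 has its prerequisites met → 9.

8, 2, 7, 5, 6, 1, 3, 10, 4, 9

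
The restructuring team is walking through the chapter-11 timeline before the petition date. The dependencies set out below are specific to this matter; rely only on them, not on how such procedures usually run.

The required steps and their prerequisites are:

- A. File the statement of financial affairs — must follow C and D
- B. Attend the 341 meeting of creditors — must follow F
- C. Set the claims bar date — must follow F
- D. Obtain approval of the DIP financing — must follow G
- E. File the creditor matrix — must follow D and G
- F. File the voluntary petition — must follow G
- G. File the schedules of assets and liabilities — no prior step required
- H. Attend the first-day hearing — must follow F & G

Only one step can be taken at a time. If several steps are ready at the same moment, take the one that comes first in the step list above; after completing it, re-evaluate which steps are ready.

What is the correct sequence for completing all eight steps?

Only G has no prerequisites, so it is first.
D and F are both available; D is listed earlier → D.
E and F are both available; E is listed earlier → E.
Next only F has its prerequisites met → F.
Now B, C and H have their prerequisites met. B is listed earlier, so B next.
C and H are both available; C is listed earlier → C.
A now also ready, so the ready set is {A, H}; A is listed earlier → A.
H is the only step now ready → H.

G → D → E → F → B → C → A → H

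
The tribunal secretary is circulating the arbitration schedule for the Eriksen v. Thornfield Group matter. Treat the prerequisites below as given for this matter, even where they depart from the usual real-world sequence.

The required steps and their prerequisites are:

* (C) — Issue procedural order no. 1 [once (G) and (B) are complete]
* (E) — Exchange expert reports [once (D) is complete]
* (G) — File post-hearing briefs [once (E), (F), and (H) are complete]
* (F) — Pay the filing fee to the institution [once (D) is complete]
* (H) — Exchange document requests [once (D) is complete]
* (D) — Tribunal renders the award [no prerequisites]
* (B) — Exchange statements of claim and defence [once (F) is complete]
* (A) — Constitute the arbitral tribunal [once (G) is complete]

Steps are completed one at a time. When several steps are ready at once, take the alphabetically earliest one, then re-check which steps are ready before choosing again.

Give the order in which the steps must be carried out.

(D), (E), (F), (B), (H), (G), (A), (C)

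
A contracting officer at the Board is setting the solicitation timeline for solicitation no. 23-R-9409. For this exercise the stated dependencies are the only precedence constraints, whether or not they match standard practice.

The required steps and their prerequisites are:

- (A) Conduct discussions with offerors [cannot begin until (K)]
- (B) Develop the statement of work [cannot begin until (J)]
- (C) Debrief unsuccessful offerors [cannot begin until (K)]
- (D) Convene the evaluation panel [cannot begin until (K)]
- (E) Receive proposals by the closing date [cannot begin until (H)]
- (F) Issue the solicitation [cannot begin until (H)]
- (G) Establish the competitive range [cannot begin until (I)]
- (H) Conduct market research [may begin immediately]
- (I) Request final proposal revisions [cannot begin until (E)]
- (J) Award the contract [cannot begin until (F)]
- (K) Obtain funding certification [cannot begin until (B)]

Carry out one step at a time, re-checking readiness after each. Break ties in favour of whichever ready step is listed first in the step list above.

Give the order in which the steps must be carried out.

(H), (E), (F), (I), (G), (J), (B), (K), (A), (C), (D)

(H) has no prerequisites → (H) first.
Now (E) and (F) have their prerequisites met. (E) is listed earlier, so (E) next.
(I) now also ready, so the ready set is {(F), (I)}; (F) is listed earlier → (F).
(J) now also ready, so the ready set is {(I), (J)}; (I) is listed earlier → (I).
(G) now also ready, so the ready set is {(G), (J)}; (G) is listed earlier → (G).
(J) is the only step now ready → (J).
That leaves (B) as the only ready step → (B).
That leaves (K) as the only ready step → (K).
Ready: (A), (C) and (D). (A) is listed earlier → (A).
(C) and (D) are both available; (C) is listed earlier → (C).
(D) needed (K), now all done → (D).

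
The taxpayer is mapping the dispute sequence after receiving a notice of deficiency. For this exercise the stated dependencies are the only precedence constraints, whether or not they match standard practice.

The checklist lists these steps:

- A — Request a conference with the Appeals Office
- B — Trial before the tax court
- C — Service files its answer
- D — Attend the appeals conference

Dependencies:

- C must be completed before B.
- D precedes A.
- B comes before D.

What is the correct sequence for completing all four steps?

C, B, D, A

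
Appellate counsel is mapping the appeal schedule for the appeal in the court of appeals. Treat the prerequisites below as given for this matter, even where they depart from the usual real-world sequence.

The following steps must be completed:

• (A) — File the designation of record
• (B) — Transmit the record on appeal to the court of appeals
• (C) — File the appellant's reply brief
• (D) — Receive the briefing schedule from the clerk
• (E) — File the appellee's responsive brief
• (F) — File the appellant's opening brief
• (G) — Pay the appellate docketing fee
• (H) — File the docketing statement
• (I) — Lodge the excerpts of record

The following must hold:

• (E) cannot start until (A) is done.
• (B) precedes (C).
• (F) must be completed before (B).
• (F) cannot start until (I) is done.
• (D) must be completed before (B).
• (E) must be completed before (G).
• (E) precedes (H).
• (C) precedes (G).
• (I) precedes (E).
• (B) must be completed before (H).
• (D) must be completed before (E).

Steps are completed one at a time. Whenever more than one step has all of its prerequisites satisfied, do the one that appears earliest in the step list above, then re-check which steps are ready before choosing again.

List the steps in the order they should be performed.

Nothing is required for (A), (D) and (I). (A) is listed earlier → (A) first.
(D) and (I) are both available; (D) is listed earlier → (D).
Next only (I) has its prerequisites met → (I).
Ready: (E) and (F). (E) is listed earlier → (E).
(F) needed (I), now all done → (F).
Next only (B) has its prerequisites met → (B).
(C) and (H) are both available; (C) is listed earlier → (C).
(G) now also ready, so the ready set is {(G), (H)}; (G) is listed earlier → (G).
Next only (H) has its prerequisites met → (H).

(A) (D) (I) (E) (F) (B) (C) (G) (H)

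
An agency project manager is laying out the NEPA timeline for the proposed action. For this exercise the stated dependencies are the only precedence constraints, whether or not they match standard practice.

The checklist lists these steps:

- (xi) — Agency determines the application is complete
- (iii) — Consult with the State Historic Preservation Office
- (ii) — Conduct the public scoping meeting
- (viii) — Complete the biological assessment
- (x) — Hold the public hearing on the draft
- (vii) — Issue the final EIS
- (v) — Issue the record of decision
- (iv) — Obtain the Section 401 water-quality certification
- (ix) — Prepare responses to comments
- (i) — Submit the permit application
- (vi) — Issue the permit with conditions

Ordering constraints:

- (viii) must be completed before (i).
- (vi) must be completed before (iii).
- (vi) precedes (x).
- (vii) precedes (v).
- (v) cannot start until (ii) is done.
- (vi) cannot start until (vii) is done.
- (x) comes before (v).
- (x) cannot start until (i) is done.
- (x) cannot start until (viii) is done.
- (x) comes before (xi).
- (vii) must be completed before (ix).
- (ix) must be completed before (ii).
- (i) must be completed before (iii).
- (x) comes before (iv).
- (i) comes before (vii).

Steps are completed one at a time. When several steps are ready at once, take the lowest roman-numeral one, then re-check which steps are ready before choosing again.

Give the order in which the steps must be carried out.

(viii), (i), (vii), (vi), (iii), (ix), (ii), (x), (iv), (v), (xi)

(viii) is the only step with nothing outstanding, so it goes first.
Next only (i) has its prerequisites met → (i).
Next only (vii) has its prerequisites met → (vii).
(vi) and (ix) are both available; (vi) has the earlier label → (vi).
Ready: (iii), (ix) and (x). (iii) has the earlier label → (iii).
Now (ix) and (x) have their prerequisites met. (ix) has the earlier label, so (ix) next.
(ii) now also ready, so the ready set is {(ii), (x)}; (ii) has the earlier label → (ii).
(x) needed (i), (vi) and (viii), now all done → (x).
(iv), (v) and (xi) are all available; (iv) has the earlier label → (iv).
(v) and (xi) are both available; (v) has the earlier label → (v).
Next only (xi) has its prerequisites met → (xi).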